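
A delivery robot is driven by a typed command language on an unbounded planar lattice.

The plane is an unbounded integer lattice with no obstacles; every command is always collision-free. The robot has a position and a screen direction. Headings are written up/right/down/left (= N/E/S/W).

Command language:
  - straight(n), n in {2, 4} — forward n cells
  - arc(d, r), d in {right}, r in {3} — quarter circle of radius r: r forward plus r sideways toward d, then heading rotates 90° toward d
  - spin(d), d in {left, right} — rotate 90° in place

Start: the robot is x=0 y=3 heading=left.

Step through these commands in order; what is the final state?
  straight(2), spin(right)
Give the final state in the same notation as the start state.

x=-2 y=3 heading=up

from: x=0 y=3 heading=left
1. straight(2) → x=-2 y=3 heading=left
2. spin(right) → x=-2 y=3 heading=up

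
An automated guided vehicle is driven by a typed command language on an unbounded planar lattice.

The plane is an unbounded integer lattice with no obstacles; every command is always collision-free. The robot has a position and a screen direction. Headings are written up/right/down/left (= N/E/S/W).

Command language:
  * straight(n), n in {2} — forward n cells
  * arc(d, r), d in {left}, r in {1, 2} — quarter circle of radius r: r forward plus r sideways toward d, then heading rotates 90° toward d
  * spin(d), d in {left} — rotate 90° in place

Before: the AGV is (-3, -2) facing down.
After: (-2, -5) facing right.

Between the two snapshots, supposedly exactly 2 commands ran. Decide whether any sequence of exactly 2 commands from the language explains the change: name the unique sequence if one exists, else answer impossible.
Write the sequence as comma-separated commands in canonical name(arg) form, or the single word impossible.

straight(2), arc(left, 1)

key: cell and facing (now E) both changed — the 2 commands mix motion and turning
start: (-3, -2) facing down
step 1 (straight(2)): (-3, -4) facing down
step 2 (arc(left, 1)): (-2, -5) facing right
no other 2-command option fits: unique.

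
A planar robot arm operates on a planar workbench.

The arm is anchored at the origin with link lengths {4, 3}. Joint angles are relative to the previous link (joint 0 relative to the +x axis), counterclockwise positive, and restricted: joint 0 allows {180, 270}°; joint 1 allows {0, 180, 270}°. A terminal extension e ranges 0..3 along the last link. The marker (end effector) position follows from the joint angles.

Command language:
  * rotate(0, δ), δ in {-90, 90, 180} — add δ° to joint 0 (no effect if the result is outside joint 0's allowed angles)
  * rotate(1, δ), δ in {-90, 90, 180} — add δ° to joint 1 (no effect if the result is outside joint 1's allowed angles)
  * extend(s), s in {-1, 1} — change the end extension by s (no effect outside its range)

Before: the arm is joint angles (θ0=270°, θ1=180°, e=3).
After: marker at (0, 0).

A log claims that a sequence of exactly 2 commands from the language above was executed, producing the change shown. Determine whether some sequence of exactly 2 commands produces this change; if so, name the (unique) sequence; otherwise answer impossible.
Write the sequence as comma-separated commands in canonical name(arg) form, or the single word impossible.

extend(-1), extend(-1)

t0: joint angles (θ0=270°, θ1=180°, e=3)
[1] after extend(-1): joint angles (θ0=270°, θ1=180°, e=2)
[2] after extend(-1): joint angles (θ0=270°, θ1=180°, e=1)
uniquely the one of 64 2-step routes that fits.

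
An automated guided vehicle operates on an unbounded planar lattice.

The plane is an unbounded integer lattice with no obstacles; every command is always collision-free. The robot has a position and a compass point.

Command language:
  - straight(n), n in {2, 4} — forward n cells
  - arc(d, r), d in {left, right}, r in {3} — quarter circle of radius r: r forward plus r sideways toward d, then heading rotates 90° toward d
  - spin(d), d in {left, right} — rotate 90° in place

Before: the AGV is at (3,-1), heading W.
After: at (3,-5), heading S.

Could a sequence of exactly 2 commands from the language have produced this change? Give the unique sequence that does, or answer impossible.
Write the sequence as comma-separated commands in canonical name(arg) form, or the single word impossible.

key: order matters: swapping spin(left) and straight(4) lands elsewhere
from: at (3,-1), heading W
t=1 spin(left) ⇒ at (3,-1), heading S
t=2 straight(4) ⇒ at (3,-5), heading S
no rival 2-sequence matches.

spin(left), straight(4)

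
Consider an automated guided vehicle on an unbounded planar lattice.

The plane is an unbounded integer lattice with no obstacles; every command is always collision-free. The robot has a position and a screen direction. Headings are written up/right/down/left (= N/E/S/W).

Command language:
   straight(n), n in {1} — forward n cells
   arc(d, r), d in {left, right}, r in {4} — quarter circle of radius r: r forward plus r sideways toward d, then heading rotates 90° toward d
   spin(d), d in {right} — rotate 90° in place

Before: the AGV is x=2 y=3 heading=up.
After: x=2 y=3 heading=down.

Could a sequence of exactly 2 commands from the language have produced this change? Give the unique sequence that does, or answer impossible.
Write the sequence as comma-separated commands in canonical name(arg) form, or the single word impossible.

key: (2,3) unmoved — no command in the sequence translates
initial: x=2 y=3 heading=up
1. spin(right) → x=2 y=3 heading=right
2. spin(right) → x=2 y=3 heading=down
no other 2-command option fits: unique.

spin(right), spin(right)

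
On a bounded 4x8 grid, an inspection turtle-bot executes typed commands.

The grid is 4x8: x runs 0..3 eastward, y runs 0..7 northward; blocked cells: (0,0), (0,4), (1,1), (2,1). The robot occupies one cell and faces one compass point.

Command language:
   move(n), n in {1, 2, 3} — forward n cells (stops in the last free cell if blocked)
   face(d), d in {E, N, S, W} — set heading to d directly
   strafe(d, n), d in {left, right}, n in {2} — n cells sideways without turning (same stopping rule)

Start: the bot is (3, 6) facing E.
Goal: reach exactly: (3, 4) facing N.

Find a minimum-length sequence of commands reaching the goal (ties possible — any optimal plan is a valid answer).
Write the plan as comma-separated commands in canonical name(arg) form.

from: (3, 6) facing E
step 1 (strafe(right, 2)): (3, 4) facing E
step 2 (face(N)): (3, 4) facing N
no 1-step plan works, so 2 is optimal.

strafe(right, 2), face(N)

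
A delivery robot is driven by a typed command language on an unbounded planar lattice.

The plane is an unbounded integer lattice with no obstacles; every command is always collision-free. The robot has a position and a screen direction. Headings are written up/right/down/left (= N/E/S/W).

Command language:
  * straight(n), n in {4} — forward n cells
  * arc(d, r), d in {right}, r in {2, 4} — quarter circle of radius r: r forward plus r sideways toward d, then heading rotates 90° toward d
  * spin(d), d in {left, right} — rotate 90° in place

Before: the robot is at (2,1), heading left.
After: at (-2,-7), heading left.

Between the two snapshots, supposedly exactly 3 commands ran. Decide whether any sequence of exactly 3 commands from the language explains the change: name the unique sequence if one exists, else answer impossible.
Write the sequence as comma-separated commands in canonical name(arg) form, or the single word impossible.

key: still facing W at the end — net rotation zero over 3 steps
initial: at (2,1), heading left
1. spin(left) → at (2,1), heading down
2. straight(4) → at (2,-3), heading down
3. arc(right, 4) → at (-2,-7), heading left
no other 3-command option fits: unique.

spin(left), straight(4), arc(right, 4)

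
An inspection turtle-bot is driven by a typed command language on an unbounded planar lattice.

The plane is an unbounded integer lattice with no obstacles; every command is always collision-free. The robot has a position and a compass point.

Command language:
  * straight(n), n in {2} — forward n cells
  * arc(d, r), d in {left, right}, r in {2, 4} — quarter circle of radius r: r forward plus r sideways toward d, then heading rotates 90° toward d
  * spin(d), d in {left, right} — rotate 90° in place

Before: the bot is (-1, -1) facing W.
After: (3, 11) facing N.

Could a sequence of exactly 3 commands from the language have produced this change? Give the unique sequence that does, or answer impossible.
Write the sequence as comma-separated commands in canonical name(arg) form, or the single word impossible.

key: cell and facing (now N) both changed — the 3 commands mix motion and turning
start: (-1, -1) facing W
t=1 arc(right, 4) ⇒ (-5, 3) facing N
t=2 arc(right, 4) ⇒ (-1, 7) facing E
t=3 arc(left, 4) ⇒ (3, 11) facing N
uniquely the one of 343 3-step routes that fits.

arc(right, 4), arc(right, 4), arc(left, 4)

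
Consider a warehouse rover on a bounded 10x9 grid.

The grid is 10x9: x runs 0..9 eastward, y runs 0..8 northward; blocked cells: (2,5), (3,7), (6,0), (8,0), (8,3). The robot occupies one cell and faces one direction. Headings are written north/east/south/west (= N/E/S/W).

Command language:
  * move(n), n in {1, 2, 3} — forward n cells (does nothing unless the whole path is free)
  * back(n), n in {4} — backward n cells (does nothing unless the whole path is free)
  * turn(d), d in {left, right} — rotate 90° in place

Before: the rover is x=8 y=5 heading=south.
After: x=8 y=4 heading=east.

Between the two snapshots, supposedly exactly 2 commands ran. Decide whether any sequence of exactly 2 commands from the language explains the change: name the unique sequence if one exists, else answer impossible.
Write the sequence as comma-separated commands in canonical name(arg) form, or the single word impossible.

move(1), turn(left)

key: order matters: swapping move(1) and turn(left) lands elsewhere
begin: x=8 y=5 heading=south
step 1 (move(1)): x=8 y=4 heading=south
step 2 (turn(left)): x=8 y=4 heading=east
no other 2-command option fits: unique.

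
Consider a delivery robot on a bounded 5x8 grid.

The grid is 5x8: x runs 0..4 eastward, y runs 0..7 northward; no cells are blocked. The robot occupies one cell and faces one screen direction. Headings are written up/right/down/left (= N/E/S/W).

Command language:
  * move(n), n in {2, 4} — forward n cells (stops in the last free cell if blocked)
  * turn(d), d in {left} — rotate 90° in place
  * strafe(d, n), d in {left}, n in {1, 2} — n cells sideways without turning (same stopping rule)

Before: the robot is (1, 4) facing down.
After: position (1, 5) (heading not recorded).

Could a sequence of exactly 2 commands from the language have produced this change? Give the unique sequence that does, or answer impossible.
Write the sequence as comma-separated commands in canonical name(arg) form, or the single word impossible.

key: order matters: swapping turn(left) and strafe(left, 1) lands elsewhere
start: (1, 4) facing down
1. turn(left) → (1, 4) facing right
2. strafe(left, 1) → (1, 5) facing right
no rival 2-sequence matches.

turn(left), strafe(left, 1)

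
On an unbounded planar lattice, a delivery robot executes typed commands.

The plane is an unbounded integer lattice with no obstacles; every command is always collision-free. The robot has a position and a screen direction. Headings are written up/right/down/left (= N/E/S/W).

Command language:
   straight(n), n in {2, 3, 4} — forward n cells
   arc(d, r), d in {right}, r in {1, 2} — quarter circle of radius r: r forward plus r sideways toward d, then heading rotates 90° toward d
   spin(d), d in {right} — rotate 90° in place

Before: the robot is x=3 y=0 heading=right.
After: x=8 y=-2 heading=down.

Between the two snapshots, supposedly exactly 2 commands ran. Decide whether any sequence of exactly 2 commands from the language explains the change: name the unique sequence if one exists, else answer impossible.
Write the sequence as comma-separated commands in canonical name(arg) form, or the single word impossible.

straight(3), arc(right, 2)

key: cell and facing (now S) both changed — the 2 commands mix motion and turning
start: x=3 y=0 heading=right
t=1 straight(3) ⇒ x=6 y=0 heading=right
t=2 arc(right, 2) ⇒ x=8 y=-2 heading=down
all 36 alternatives checked — unique.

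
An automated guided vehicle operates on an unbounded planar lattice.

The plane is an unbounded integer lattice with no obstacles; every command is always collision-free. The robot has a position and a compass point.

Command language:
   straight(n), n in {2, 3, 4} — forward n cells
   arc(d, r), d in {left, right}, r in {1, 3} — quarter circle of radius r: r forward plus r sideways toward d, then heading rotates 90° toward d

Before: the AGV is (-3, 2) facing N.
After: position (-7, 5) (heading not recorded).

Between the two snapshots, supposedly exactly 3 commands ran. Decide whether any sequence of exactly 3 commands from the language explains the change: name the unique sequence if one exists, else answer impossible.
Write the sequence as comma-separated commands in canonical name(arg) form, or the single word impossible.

key: running straight(3) before straight(2) would end elsewhere — order is forced
initial: (-3, 2) facing N
1. straight(2) → (-3, 4) facing N
2. arc(left, 1) → (-4, 5) facing W
3. straight(3) → (-7, 5) facing W
all 343 alternatives checked — unique.

straight(2), arc(left, 1), straight(3)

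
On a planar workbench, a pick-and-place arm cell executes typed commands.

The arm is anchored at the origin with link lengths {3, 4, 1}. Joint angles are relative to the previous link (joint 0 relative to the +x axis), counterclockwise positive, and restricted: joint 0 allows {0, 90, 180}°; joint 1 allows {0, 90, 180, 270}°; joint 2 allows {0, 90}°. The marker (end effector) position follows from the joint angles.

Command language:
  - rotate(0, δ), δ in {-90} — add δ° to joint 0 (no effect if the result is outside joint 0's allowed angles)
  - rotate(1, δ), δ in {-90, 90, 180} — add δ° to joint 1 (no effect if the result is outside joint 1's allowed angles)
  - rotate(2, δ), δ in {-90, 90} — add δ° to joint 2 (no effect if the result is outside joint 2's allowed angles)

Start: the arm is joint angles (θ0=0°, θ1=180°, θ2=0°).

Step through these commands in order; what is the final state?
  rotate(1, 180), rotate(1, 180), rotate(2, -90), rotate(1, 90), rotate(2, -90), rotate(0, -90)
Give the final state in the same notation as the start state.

joint angles (θ0=0°, θ1=270°, θ2=0°)

from: joint angles (θ0=0°, θ1=180°, θ2=0°)
t=1 rotate(1, 180) ⇒ joint angles (θ0=0°, θ1=0°, θ2=0°)
t=2 rotate(1, 180) ⇒ joint angles (θ0=0°, θ1=180°, θ2=0°)
t=3 rotate(2, -90) ⇒ joint angles (θ0=0°, θ1=180°, θ2=0°)
t=4 rotate(1, 90) ⇒ joint angles (θ0=0°, θ1=270°, θ2=0°)
t=5 rotate(2, -90) ⇒ joint angles (θ0=0°, θ1=270°, θ2=0°)
t=6 rotate(0, -90) ⇒ joint angles (θ0=0°, θ1=270°, θ2=0°)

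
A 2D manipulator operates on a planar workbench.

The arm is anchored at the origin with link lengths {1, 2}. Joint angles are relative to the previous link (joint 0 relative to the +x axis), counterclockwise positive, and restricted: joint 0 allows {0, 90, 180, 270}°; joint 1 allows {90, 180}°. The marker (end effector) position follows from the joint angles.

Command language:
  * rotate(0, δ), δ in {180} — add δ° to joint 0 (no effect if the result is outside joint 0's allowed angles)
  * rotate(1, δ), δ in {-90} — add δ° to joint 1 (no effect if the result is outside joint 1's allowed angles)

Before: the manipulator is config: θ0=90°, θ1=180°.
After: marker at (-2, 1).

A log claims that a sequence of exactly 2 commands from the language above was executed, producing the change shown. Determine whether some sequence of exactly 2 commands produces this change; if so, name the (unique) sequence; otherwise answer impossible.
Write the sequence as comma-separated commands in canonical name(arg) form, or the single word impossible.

start: config: θ0=90°, θ1=180°
1. rotate(1, -90) → config: θ0=90°, θ1=90°
2. rotate(1, -90) → config: θ0=90°, θ1=90°
no rival 2-sequence matches.

rotate(1, -90), rotate(1, -90)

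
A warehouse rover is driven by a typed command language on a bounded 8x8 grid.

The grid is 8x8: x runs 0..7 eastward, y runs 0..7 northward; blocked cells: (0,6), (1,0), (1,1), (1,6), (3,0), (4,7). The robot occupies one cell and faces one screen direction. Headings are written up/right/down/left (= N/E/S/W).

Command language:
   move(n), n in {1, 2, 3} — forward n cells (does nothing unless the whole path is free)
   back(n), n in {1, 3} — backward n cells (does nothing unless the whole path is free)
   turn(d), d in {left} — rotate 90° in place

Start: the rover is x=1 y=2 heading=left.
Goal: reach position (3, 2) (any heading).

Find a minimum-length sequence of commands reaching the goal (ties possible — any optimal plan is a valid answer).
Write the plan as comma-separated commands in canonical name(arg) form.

back(1), back(1)

t0: x=1 y=2 heading=left
[1] after back(1): x=2 y=2 heading=left
[2] after back(1): x=3 y=2 heading=left
no 1-step plan works, so 2 is optimal.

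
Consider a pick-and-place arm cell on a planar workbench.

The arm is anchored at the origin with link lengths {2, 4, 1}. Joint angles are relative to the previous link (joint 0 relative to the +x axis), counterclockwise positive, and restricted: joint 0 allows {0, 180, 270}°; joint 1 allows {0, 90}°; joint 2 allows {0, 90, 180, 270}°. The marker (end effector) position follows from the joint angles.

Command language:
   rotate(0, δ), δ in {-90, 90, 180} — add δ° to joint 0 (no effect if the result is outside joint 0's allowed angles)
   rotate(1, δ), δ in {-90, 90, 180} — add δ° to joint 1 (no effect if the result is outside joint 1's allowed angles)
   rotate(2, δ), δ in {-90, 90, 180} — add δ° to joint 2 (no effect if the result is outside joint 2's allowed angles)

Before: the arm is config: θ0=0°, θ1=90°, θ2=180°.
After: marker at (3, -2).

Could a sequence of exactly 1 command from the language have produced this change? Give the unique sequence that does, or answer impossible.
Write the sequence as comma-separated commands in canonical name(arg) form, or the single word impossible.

initial: config: θ0=0°, θ1=90°, θ2=180°
1. rotate(0, -90) → config: θ0=270°, θ1=90°, θ2=180°
no other 1-command option fits: unique.

rotate(0, -90)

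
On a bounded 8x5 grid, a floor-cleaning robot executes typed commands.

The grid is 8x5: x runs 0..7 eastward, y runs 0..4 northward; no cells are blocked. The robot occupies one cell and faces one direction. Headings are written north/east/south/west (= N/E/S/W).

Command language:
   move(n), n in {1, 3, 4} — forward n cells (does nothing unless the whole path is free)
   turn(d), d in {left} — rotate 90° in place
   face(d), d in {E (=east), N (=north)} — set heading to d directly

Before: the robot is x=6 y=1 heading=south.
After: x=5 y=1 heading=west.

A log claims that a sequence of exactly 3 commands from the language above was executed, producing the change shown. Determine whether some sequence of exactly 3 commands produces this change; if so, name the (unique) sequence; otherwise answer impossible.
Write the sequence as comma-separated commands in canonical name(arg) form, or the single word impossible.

face(N), turn(left), move(1)

key: cell and facing (now W) both changed — the 3 commands mix motion and turning
begin: x=6 y=1 heading=south
1. face(N) → x=6 y=1 heading=north
2. turn(left) → x=6 y=1 heading=west
3. move(1) → x=5 y=1 heading=west
no other 3-command option fits: unique.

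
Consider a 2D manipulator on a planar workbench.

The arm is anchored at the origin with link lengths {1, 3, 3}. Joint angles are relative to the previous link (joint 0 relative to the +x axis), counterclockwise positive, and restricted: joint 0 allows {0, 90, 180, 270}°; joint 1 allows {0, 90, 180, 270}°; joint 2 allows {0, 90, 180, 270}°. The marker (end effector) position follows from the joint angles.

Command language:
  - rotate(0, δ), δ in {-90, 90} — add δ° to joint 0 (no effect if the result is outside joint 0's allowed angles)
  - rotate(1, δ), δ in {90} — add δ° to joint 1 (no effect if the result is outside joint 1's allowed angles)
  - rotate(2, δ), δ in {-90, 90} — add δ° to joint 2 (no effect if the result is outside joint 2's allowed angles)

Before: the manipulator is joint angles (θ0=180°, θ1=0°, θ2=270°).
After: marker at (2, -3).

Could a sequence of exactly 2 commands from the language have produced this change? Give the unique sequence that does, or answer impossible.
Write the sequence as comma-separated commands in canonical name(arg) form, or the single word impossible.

rotate(1, 90), rotate(1, 90)

begin: joint angles (θ0=180°, θ1=0°, θ2=270°)
step 1 (rotate(1, 90)): joint angles (θ0=180°, θ1=90°, θ2=270°)
step 2 (rotate(1, 90)): joint angles (θ0=180°, θ1=180°, θ2=270°)
uniquely the one of 25 2-step routes that fits.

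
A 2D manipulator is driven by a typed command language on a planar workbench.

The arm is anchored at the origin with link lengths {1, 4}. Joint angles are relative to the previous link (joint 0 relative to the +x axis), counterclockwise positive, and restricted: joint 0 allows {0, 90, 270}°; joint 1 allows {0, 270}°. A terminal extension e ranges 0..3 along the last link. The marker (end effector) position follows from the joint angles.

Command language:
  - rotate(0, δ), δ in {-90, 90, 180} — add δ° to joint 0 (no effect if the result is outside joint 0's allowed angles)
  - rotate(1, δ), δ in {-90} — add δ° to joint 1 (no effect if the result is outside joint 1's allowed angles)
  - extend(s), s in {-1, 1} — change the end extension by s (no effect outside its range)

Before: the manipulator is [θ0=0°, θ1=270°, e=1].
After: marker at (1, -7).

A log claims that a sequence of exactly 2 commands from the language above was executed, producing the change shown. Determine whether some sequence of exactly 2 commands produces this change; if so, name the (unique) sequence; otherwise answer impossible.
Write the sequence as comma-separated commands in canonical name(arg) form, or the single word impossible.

extend(1), extend(1)

initial: [θ0=0°, θ1=270°, e=1]
[1] after extend(1): [θ0=0°, θ1=270°, e=2]
[2] after extend(1): [θ0=0°, θ1=270°, e=3]
uniquely the one of 36 2-step routes that fits.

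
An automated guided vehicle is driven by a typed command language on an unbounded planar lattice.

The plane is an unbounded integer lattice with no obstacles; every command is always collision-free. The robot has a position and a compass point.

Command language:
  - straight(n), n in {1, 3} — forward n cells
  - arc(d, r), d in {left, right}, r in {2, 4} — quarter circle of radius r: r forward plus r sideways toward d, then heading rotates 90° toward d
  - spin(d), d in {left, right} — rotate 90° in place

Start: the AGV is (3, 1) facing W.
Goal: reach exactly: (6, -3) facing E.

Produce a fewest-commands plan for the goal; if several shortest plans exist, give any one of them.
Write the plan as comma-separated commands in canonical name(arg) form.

straight(1), spin(left), arc(left, 4)

begin: (3, 1) facing W
t=1 straight(1) ⇒ (2, 1) facing W
t=2 spin(left) ⇒ (2, 1) facing S
t=3 arc(left, 4) ⇒ (6, -3) facing E
nothing shorter than 3 reaches the goal.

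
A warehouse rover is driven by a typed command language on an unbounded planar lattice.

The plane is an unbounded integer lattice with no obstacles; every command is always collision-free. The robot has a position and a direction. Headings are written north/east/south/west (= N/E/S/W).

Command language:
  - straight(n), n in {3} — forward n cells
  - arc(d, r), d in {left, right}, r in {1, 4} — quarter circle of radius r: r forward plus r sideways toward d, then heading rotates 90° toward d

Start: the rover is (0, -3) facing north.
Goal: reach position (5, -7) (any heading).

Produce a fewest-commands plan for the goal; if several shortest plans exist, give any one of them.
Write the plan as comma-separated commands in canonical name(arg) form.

arc(left, 1), arc(left, 1), arc(left, 4), straight(3)

initial: (0, -3) facing north
step 1 (arc(left, 1)): (-1, -2) facing west
step 2 (arc(left, 1)): (-2, -3) facing south
step 3 (arc(left, 4)): (2, -7) facing east
step 4 (straight(3)): (5, -7) facing east
minimal: 4 command(s), checked below 4.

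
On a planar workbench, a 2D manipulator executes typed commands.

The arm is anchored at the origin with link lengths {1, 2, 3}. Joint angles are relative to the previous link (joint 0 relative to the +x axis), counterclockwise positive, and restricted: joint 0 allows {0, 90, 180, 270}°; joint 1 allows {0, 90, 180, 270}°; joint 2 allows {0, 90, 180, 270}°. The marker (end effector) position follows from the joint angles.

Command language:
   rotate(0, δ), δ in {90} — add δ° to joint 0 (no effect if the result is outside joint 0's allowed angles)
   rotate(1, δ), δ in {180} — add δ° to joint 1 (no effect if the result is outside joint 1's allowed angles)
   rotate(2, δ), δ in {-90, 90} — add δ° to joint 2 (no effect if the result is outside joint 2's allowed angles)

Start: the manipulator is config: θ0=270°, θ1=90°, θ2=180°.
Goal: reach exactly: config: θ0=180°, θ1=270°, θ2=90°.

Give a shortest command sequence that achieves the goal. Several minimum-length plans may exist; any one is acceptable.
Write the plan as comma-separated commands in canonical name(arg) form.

begin: config: θ0=270°, θ1=90°, θ2=180°
1. rotate(0, 90) → config: θ0=0°, θ1=90°, θ2=180°
2. rotate(0, 90) → config: θ0=90°, θ1=90°, θ2=180°
3. rotate(0, 90) → config: θ0=180°, θ1=90°, θ2=180°
4. rotate(1, 180) → config: θ0=180°, θ1=270°, θ2=180°
5. rotate(2, -90) → config: θ0=180°, θ1=270°, θ2=90°
no 4-step plan works, so 5 is optimal.

rotate(0, 90), rotate(0, 90), rotate(0, 90), rotate(1, 180), rotate(2, -90)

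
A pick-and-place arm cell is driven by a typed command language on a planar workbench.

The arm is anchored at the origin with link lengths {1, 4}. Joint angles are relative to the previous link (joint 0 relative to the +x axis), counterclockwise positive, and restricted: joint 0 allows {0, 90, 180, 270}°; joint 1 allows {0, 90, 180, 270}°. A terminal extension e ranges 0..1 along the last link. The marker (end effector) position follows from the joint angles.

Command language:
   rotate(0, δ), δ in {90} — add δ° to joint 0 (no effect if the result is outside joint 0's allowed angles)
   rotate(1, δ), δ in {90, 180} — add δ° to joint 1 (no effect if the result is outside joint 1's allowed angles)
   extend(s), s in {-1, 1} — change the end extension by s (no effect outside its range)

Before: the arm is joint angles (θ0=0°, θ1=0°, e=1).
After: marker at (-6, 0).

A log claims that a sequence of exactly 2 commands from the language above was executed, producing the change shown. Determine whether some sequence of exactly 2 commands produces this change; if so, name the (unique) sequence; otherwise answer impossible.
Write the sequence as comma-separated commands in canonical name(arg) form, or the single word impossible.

t0: joint angles (θ0=0°, θ1=0°, e=1)
t=1 rotate(0, 90) ⇒ joint angles (θ0=90°, θ1=0°, e=1)
t=2 rotate(0, 90) ⇒ joint angles (θ0=180°, θ1=0°, e=1)
no rival 2-sequence matches.

rotate(0, 90), rotate(0, 90)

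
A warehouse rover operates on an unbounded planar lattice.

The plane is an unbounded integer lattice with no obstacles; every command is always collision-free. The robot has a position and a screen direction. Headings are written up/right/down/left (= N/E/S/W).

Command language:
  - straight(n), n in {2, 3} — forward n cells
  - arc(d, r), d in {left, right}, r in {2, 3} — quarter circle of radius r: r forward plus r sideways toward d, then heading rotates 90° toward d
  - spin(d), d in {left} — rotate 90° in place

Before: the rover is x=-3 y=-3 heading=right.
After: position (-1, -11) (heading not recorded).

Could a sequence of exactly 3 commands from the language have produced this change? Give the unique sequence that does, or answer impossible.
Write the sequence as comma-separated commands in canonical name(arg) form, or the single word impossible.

key: order matters: swapping arc(right, 2) and straight(3) lands elsewhere
begin: x=-3 y=-3 heading=right
[1] after arc(right, 2): x=-1 y=-5 heading=down
[2] after straight(3): x=-1 y=-8 heading=down
[3] after straight(3): x=-1 y=-11 heading=down
no rival 3-sequence matches.

arc(right, 2), straight(3), straight(3)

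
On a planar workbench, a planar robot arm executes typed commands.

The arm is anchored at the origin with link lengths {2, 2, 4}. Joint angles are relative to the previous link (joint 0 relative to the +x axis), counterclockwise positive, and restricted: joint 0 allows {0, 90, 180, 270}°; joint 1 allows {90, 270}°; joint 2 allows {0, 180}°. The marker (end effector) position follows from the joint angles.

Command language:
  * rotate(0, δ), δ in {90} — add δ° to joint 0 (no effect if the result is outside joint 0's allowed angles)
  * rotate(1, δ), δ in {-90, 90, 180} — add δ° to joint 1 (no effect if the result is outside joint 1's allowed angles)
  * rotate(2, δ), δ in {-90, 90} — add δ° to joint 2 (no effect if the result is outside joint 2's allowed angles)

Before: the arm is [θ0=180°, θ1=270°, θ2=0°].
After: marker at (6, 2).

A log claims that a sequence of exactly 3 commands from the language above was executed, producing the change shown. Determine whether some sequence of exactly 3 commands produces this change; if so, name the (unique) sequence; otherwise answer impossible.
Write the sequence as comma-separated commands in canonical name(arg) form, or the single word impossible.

rotate(0, 90), rotate(0, 90), rotate(0, 90)

start: [θ0=180°, θ1=270°, θ2=0°]
t=1 rotate(0, 90) ⇒ [θ0=270°, θ1=270°, θ2=0°]
t=2 rotate(0, 90) ⇒ [θ0=0°, θ1=270°, θ2=0°]
t=3 rotate(0, 90) ⇒ [θ0=90°, θ1=270°, θ2=0°]
uniquely the one of 216 3-step routes that fits.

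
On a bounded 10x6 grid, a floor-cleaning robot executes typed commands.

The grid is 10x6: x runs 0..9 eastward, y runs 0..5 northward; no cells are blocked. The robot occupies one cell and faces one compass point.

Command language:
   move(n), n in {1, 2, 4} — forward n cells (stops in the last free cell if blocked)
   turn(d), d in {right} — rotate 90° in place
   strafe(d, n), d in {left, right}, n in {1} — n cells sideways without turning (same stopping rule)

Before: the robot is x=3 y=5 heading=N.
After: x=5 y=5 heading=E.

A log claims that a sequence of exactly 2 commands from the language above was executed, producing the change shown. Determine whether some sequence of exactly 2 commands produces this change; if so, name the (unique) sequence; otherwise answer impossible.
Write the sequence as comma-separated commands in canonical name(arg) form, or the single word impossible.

turn(right), move(2)

key: order matters: swapping turn(right) and move(2) lands elsewhere
t0: x=3 y=5 heading=N
step 1 (turn(right)): x=3 y=5 heading=E
step 2 (move(2)): x=5 y=5 heading=E
all 36 alternatives checked — unique.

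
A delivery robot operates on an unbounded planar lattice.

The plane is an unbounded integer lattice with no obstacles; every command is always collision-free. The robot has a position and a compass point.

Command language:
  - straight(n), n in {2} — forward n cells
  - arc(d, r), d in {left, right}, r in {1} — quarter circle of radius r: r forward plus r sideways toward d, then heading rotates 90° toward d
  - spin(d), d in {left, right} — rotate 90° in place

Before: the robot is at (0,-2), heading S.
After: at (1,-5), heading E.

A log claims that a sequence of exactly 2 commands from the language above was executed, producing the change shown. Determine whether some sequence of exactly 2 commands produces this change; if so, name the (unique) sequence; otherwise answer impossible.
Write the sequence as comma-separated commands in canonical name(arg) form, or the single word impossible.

straight(2), arc(left, 1)

key: cell and facing (now E) both changed — the 2 commands mix motion and turning
from: at (0,-2), heading S
[1] after straight(2): at (0,-4), heading S
[2] after arc(left, 1): at (1,-5), heading E
uniquely the one of 25 2-step routes that fits.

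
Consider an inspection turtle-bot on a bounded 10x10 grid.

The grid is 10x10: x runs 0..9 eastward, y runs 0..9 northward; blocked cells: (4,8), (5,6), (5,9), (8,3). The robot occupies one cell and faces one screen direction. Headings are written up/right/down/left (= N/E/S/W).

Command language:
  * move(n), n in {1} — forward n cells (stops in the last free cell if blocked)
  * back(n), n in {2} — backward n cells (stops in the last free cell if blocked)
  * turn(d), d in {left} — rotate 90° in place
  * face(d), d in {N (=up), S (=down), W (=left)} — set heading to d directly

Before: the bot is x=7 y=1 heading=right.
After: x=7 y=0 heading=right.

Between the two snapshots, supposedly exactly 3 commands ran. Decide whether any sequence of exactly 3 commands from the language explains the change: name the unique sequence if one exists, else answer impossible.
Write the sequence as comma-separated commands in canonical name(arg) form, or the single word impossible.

key: still facing E at the end — net rotation zero over 3 steps
from: x=7 y=1 heading=right
step 1 (face(S)): x=7 y=1 heading=down
step 2 (move(1)): x=7 y=0 heading=down
step 3 (turn(left)): x=7 y=0 heading=right
all 216 alternatives checked — unique.

face(S), move(1), turn(left)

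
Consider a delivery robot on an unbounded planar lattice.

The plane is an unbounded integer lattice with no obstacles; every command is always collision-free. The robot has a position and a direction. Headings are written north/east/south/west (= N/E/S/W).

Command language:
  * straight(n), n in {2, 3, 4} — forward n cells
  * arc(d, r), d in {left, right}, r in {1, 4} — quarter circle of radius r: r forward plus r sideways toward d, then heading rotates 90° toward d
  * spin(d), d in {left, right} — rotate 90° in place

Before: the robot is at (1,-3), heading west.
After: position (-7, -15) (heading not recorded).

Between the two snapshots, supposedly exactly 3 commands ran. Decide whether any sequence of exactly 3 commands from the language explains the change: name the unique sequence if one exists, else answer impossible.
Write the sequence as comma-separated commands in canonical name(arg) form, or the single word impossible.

key: order matters: swapping arc(left, 4) and arc(right, 4) lands elsewhere
from: at (1,-3), heading west
[1] after arc(left, 4): at (-3,-7), heading south
[2] after straight(4): at (-3,-11), heading south
[3] after arc(right, 4): at (-7,-15), heading west
uniquely the one of 729 3-step routes that fits.

arc(left, 4), straight(4), arc(right, 4)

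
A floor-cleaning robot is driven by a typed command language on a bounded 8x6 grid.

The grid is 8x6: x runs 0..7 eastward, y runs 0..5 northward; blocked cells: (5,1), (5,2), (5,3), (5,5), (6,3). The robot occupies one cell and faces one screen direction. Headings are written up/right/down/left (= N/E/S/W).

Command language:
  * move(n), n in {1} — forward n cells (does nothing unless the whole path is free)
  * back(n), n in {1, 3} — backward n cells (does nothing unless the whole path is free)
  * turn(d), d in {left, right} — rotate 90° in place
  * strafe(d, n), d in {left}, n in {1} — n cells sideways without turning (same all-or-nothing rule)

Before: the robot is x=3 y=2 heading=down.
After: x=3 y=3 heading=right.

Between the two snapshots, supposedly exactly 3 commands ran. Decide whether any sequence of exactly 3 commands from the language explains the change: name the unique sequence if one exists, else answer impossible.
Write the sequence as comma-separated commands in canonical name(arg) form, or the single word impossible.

key: back(3) would leave the grid, so it does nothing
start: x=3 y=2 heading=down
step 1 (back(1)): x=3 y=3 heading=down
step 2 (back(3)): x=3 y=3 heading=down
step 3 (turn(left)): x=3 y=3 heading=right
all 216 alternatives checked — unique.

back(1), back(3), turn(left)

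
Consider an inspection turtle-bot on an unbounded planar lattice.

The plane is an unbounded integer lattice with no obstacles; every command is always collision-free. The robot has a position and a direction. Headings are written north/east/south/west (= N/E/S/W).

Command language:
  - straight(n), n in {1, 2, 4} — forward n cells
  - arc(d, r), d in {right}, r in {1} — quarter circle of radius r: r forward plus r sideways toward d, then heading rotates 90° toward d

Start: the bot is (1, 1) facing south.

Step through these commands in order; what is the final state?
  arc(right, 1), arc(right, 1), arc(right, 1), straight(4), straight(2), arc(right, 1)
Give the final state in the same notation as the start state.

(7, 1) facing south

begin: (1, 1) facing south
[1] after arc(right, 1): (0, 0) facing west
[2] after arc(right, 1): (-1, 1) facing north
[3] after arc(right, 1): (0, 2) facing east
[4] after straight(4): (4, 2) facing east
[5] after straight(2): (6, 2) facing east
[6] after arc(right, 1): (7, 1) facing south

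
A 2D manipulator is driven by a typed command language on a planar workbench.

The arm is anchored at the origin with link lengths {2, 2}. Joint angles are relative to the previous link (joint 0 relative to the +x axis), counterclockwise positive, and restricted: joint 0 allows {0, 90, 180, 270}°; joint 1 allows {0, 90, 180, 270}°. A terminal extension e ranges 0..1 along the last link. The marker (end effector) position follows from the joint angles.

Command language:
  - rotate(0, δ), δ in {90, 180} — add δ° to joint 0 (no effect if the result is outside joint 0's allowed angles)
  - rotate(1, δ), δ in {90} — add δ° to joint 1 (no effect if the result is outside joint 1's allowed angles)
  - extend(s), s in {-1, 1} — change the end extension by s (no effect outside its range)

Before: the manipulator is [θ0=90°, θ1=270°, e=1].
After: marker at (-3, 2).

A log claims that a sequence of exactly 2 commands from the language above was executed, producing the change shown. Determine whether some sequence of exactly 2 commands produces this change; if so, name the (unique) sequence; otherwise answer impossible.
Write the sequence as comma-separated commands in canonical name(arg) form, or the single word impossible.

rotate(1, 90), rotate(1, 90)

from: [θ0=90°, θ1=270°, e=1]
t=1 rotate(1, 90) ⇒ [θ0=90°, θ1=0°, e=1]
t=2 rotate(1, 90) ⇒ [θ0=90°, θ1=90°, e=1]
no other 2-command option fits: unique.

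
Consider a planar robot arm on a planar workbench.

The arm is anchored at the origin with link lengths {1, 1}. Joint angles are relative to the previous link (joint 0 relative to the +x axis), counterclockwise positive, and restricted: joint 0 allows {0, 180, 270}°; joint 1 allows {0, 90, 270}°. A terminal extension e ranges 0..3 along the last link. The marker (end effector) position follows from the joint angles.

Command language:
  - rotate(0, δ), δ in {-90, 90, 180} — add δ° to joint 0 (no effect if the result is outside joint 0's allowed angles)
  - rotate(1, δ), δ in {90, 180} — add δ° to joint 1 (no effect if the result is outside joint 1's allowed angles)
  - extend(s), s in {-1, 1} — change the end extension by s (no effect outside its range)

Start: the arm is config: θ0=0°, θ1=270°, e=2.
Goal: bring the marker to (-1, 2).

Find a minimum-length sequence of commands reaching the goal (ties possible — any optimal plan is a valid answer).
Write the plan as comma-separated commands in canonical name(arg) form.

t0: config: θ0=0°, θ1=270°, e=2
1. rotate(0, 180) → config: θ0=180°, θ1=270°, e=2
2. extend(-1) → config: θ0=180°, θ1=270°, e=1
no 1-step plan works, so 2 is optimal.

rotate(0, 180), extend(-1)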